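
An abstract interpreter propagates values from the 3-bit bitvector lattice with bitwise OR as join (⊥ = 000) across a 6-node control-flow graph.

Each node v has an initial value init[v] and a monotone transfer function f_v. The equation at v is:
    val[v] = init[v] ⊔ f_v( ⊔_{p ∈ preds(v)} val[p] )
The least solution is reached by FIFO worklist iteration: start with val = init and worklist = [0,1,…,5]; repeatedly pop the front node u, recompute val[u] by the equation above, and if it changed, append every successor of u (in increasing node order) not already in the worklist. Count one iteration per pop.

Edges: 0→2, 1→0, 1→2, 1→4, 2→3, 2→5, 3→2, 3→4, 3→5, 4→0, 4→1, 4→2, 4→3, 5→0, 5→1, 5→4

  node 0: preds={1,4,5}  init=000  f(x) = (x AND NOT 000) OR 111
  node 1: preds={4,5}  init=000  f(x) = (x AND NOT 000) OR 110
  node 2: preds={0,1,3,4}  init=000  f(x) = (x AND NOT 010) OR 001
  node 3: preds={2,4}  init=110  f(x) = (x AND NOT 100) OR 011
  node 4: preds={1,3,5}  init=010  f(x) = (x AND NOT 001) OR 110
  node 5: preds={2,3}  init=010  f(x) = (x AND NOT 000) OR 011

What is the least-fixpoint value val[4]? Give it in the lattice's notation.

110

Trace (13 dequeues):
  [1] u=0 | in 010 | out 111 | prev 000 | push {}
  [2] u=1 | in 010 | out 110 | prev 000 | push {0}
  [3] u=2 | in 111 | out 101 | prev 000 | push {}
  [4] u=3 | in 111 | out 111 | prev 110 | push {2}
  [5] u=4 | in 111 | out 110 | prev 010 | push {1,3}
  [6] u=5 | in 111 | out 111 | prev 010 | push {4}
  [7] u=0 | in 111 | out 111 | ==
  [8] u=2 | in 111 | out 101 | ==
  [9] u=1 | in 111 | out 111 | prev 110 | push {0,2}
  [10] u=3 | in 111 | out 111 | ==
  [11] u=4 | in 111 | out 110 | ==
  [12] u=0 | in 111 | out 111 | ==
  [13] u=2 | in 111 | out 101 | ==

Converged values:
  [0] 111
  [1] 111
  [2] 101
  [3] 111
  [4] 110
  [5] 111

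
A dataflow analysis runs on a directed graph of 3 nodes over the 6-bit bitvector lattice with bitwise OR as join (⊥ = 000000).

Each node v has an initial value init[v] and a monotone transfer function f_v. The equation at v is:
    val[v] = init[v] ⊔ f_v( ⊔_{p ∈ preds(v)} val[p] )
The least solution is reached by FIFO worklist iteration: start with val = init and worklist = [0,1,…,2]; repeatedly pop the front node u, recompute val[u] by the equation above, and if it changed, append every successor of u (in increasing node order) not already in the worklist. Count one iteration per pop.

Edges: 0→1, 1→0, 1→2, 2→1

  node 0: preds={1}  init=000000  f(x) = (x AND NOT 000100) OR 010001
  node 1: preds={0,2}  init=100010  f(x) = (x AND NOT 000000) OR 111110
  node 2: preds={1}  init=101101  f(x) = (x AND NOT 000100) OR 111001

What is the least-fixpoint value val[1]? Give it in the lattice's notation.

111111

Worklist (5 pops):
  #1 pop 0: in=100010 → 110011 (was 000000); enqueue []
  #2 pop 1: in=111111 → 111111 (was 100010); enqueue [0]
  #3 pop 2: in=111111 → 111111 (was 101101); enqueue [1]
  #4 pop 0: in=111111 → 111011 (was 110011); enqueue []
  #5 pop 1: in=111111 → 111111 (no change)

Fixpoint:
  val[0] = 111011
  val[1] = 111111
  val[2] = 111111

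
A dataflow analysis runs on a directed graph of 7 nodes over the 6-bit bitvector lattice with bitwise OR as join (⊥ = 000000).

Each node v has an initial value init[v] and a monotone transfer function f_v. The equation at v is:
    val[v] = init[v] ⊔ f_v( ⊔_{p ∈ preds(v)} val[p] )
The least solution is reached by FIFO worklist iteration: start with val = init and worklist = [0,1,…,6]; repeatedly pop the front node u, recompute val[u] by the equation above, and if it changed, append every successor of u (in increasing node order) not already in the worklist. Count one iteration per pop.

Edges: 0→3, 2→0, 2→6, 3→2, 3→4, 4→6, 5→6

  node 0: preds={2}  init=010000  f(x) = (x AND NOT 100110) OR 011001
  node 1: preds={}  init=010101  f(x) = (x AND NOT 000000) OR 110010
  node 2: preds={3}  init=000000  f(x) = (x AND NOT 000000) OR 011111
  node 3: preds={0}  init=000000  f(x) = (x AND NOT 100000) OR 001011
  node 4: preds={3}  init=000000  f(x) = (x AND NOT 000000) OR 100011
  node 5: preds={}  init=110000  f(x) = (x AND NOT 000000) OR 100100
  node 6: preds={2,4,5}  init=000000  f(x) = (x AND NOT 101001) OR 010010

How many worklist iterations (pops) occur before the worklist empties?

9

Iteration log — 9 steps:
  step 1. node 0  ⊔preds=000000  new=011001  old=010000  +wl: 
  step 2. node 1  ⊔preds=000000  new=110111  old=010101  +wl: 
  step 3. node 2  ⊔preds=000000  new=011111  old=000000  +wl: 0
  step 4. node 3  ⊔preds=011001  new=011011  old=000000  +wl: 2
  step 5. node 4  ⊔preds=011011  new=111011  old=000000  +wl: 
  step 6. node 5  ⊔preds=000000  new=110100  old=110000  +wl: 
  step 7. node 6  ⊔preds=111111  new=010110  old=000000  +wl: 
  step 8. node 0  ⊔preds=011111  new=011001  stable
  step 9. node 2  ⊔preds=011011  new=011111  stable

Least fixpoint reached:
  node 0: 011001
  node 1: 110111
  node 2: 011111
  node 3: 011011
  node 4: 111011
  node 5: 110100
  node 6: 010110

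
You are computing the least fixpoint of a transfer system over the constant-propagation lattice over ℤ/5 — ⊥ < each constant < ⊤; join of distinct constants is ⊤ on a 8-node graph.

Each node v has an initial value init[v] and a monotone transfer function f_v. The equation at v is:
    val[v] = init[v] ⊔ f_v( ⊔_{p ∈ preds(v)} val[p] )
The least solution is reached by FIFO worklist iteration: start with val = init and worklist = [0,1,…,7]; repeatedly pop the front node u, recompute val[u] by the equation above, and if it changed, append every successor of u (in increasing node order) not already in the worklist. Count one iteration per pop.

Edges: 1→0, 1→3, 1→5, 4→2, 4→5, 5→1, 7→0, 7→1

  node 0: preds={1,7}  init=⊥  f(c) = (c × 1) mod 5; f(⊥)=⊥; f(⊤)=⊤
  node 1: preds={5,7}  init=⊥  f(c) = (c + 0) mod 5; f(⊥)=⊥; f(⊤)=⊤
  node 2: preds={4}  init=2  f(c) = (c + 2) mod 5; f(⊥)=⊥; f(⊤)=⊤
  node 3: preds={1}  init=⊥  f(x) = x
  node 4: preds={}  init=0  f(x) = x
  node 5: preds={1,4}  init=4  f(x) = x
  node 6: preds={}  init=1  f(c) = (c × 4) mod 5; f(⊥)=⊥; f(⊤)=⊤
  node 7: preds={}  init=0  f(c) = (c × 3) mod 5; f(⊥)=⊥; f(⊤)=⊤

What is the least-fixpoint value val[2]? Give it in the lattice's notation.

2

Iteration log — 10 steps:
  step 1. node 0  ⊔preds=0  new=0  old=⊥  +wl: 
  step 2. node 1  ⊔preds=⊤  new=⊤  old=⊥  +wl: 0
  step 3. node 2  ⊔preds=0  new=2  stable
  step 4. node 3  ⊔preds=⊤  new=⊤  old=⊥  +wl: 
  step 5. node 4  ⊔preds=⊥  new=0  stable
  step 6. node 5  ⊔preds=⊤  new=⊤  old=4  +wl: 1
  step 7. node 6  ⊔preds=⊥  new=1  stable
  step 8. node 7  ⊔preds=⊥  new=0  stable
  step 9. node 0  ⊔preds=⊤  new=⊤  old=0  +wl: 
  step 10. node 1  ⊔preds=⊤  new=⊤  stable

Least fixpoint reached:
  node 0: ⊤
  node 1: ⊤
  node 2: 2
  node 3: ⊤
  node 4: 0
  node 5: ⊤
  node 6: 1
  node 7: 0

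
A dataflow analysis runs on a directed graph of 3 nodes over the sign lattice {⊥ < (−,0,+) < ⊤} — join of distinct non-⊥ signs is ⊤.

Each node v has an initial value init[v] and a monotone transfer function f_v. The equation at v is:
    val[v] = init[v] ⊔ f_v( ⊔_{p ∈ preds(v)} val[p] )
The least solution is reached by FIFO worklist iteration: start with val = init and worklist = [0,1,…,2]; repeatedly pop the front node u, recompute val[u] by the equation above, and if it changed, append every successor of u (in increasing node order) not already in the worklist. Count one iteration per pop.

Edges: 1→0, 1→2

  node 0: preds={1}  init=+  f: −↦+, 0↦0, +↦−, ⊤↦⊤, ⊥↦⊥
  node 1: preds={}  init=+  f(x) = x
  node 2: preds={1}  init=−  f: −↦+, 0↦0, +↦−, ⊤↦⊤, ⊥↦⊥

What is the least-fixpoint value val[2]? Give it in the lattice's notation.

−

Worklist (3 pops):
  #1 pop 0: in=+ → ⊤ (was +); enqueue []
  #2 pop 1: in=⊥ → + (no change)
  #3 pop 2: in=+ → − (no change)

Fixpoint:
  val[0] = ⊤
  val[1] = +
  val[2] = −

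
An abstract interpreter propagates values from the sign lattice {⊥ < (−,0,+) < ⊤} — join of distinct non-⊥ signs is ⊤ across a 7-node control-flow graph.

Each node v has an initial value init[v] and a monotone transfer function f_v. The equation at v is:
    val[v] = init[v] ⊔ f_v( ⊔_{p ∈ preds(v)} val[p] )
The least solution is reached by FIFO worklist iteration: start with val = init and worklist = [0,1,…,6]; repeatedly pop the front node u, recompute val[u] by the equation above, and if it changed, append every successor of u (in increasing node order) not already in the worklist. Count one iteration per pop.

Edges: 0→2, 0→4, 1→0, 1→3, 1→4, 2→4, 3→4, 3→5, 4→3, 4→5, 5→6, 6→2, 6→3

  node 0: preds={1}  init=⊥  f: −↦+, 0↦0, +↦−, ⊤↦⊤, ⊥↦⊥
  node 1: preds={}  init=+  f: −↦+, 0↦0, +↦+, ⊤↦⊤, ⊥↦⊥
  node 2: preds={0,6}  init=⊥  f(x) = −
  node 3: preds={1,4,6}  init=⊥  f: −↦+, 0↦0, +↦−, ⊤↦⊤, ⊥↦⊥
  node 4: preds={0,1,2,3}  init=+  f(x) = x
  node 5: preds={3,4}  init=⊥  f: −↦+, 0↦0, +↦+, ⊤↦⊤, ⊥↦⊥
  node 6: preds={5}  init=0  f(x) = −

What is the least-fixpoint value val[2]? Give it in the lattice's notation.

−

Worklist (9 pops):
  #1 pop 0: in=+ → − (was ⊥); enqueue []
  #2 pop 1: in=⊥ → + (no change)
  #3 pop 2: in=⊤ → − (was ⊥); enqueue []
  #4 pop 3: in=⊤ → ⊤ (was ⊥); enqueue []
  #5 pop 4: in=⊤ → ⊤ (was +); enqueue [3]
  #6 pop 5: in=⊤ → ⊤ (was ⊥); enqueue []
  #7 pop 6: in=⊤ → ⊤ (was 0); enqueue [2]
  #8 pop 3: in=⊤ → ⊤ (no change)
  #9 pop 2: in=⊤ → − (no change)

Fixpoint:
  val[0] = −
  val[1] = +
  val[2] = −
  val[3] = ⊤
  val[4] = ⊤
  val[5] = ⊤
  val[6] = ⊤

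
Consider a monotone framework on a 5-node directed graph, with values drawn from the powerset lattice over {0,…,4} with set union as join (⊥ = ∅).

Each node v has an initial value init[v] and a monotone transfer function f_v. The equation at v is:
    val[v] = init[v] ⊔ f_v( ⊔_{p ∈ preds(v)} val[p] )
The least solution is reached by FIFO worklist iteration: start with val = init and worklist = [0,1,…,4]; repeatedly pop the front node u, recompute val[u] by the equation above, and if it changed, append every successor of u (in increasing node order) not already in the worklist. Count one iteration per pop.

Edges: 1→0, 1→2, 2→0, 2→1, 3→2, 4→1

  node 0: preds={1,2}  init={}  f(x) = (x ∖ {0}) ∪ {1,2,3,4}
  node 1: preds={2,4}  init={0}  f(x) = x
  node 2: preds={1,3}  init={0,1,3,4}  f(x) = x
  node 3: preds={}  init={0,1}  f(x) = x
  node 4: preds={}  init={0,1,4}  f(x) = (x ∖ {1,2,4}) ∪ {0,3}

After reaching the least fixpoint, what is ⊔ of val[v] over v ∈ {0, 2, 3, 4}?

{0,1,2,3,4}

Trace (7 dequeues):
  [1] u=0 | in {0,1,3,4} | out {1,2,3,4} | prev {} | push {}
  [2] u=1 | in {0,1,3,4} | out {0,1,3,4} | prev {0} | push {0}
  [3] u=2 | in {0,1,3,4} | out {0,1,3,4} | ==
  [4] u=3 | in {} | out {0,1} | ==
  [5] u=4 | in {} | out {0,1,3,4} | prev {0,1,4} | push {1}
  [6] u=0 | in {0,1,3,4} | out {1,2,3,4} | ==
  [7] u=1 | in {0,1,3,4} | out {0,1,3,4} | ==

Converged values:
  [0] {1,2,3,4}
  [1] {0,1,3,4}
  [2] {0,1,3,4}
  [3] {0,1}
  [4] {0,1,3,4}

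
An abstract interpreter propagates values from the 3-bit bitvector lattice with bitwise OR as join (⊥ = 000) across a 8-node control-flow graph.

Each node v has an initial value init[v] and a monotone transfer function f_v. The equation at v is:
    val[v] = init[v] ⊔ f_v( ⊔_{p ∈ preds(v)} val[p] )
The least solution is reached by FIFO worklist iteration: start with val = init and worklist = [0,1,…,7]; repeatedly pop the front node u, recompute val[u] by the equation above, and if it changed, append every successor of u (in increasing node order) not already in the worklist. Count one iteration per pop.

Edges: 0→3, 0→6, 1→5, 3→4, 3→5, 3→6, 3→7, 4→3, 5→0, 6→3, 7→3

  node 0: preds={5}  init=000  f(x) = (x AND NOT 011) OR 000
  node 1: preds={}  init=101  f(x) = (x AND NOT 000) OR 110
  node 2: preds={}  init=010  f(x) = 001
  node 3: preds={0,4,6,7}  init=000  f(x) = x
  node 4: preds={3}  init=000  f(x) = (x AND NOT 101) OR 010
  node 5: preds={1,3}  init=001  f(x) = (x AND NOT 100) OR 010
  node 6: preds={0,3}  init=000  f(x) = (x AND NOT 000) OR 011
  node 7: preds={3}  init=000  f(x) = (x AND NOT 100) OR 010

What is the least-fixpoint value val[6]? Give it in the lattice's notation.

011

Trace (15 dequeues):
  [1] u=0 | in 001 | out 000 | ==
  [2] u=1 | in 000 | out 111 | prev 101 | push {}
  [3] u=2 | in 000 | out 011 | prev 010 | push {}
  [4] u=3 | in 000 | out 000 | ==
  [5] u=4 | in 000 | out 010 | prev 000 | push {3}
  [6] u=5 | in 111 | out 011 | prev 001 | push {0}
  [7] u=6 | in 000 | out 011 | prev 000 | push {}
  [8] u=7 | in 000 | out 010 | prev 000 | push {}
  [9] u=3 | in 011 | out 011 | prev 000 | push {4,5,6,7}
  [10] u=0 | in 011 | out 000 | ==
  [11] u=4 | in 011 | out 010 | ==
  [12] u=5 | in 111 | out 011 | ==
  [13] u=6 | in 011 | out 011 | ==
  [14] u=7 | in 011 | out 011 | prev 010 | push {3}
  [15] u=3 | in 011 | out 011 | ==

Converged values:
  [0] 000
  [1] 111
  [2] 011
  [3] 011
  [4] 010
  [5] 011
  [6] 011
  [7] 011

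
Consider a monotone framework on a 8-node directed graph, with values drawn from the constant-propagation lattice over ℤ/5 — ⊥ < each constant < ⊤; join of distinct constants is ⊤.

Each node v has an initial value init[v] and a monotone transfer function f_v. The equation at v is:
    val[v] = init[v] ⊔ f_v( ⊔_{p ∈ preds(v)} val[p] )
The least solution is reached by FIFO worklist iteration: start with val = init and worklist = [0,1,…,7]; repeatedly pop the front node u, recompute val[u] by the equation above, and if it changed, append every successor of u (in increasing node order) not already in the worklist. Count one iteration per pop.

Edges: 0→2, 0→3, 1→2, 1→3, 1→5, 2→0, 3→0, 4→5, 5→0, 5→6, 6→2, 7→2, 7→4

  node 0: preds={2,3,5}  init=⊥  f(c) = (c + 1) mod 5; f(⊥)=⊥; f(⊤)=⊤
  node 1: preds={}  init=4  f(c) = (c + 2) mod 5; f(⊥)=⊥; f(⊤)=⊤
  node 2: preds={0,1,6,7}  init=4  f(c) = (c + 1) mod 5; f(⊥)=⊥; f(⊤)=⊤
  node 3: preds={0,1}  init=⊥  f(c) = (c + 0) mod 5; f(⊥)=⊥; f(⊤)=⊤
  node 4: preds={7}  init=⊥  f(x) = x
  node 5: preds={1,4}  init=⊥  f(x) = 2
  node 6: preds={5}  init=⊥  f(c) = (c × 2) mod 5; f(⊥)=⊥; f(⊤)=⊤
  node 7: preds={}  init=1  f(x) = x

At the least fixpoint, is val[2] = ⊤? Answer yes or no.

yes

Trace (11 dequeues):
  [1] u=0 | in 4 | out 0 | prev ⊥ | push {}
  [2] u=1 | in ⊥ | out 4 | ==
  [3] u=2 | in ⊤ | out ⊤ | prev 4 | push {0}
  [4] u=3 | in ⊤ | out ⊤ | prev ⊥ | push {}
  [5] u=4 | in 1 | out 1 | prev ⊥ | push {}
  [6] u=5 | in ⊤ | out 2 | prev ⊥ | push {}
  [7] u=6 | in 2 | out 4 | prev ⊥ | push {2}
  [8] u=7 | in ⊥ | out 1 | ==
  [9] u=0 | in ⊤ | out ⊤ | prev 0 | push {3}
  [10] u=2 | in ⊤ | out ⊤ | ==
  [11] u=3 | in ⊤ | out ⊤ | ==

Converged values:
  [0] ⊤
  [1] 4
  [2] ⊤
  [3] ⊤
  [4] 1
  [5] 2
  [6] 4
  [7] 1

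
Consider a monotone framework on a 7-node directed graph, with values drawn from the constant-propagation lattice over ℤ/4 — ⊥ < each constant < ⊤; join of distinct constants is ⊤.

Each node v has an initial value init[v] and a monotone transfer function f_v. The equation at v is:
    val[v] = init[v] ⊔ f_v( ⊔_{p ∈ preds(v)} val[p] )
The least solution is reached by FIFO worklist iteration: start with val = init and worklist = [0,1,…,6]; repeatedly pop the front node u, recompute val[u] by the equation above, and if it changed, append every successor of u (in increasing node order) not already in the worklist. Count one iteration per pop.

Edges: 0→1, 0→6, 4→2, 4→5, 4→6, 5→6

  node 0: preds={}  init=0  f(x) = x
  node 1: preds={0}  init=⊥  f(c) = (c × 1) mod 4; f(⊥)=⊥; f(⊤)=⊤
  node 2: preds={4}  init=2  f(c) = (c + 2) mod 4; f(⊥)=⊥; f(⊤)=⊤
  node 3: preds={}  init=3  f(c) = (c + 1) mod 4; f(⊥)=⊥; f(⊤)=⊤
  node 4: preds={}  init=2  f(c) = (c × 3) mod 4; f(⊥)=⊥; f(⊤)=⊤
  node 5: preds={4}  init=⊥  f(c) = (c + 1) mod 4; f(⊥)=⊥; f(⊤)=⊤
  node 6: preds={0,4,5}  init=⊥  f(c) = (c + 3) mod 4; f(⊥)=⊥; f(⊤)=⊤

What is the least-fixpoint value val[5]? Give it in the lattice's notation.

Trace (7 dequeues):
  [1] u=0 | in ⊥ | out 0 | ==
  [2] u=1 | in 0 | out 0 | prev ⊥ | push {}
  [3] u=2 | in 2 | out ⊤ | prev 2 | push {}
  [4] u=3 | in ⊥ | out 3 | ==
  [5] u=4 | in ⊥ | out 2 | ==
  [6] u=5 | in 2 | out 3 | prev ⊥ | push {}
  [7] u=6 | in ⊤ | out ⊤ | prev ⊥ | push {}

Converged values:
  [0] 0
  [1] 0
  [2] ⊤
  [3] 3
  [4] 2
  [5] 3
  [6] ⊤

3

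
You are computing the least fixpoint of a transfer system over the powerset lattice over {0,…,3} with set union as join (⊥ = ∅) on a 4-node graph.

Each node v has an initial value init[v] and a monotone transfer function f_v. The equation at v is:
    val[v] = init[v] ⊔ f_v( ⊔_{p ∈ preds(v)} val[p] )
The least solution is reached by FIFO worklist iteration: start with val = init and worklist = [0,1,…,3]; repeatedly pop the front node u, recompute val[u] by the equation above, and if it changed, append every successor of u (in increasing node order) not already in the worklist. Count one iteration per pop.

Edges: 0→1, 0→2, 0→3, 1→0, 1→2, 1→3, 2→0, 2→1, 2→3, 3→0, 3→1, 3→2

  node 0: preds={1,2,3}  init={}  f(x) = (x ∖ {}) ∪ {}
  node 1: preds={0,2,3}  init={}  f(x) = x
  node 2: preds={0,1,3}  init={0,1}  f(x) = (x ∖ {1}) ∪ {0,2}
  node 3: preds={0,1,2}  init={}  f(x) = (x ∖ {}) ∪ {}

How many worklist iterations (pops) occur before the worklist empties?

Worklist (9 pops):
  #1 pop 0: in={0,1} → {0,1} (was {}); enqueue []
  #2 pop 1: in={0,1} → {0,1} (was {}); enqueue [0]
  #3 pop 2: in={0,1} → {0,1,2} (was {0,1}); enqueue [1]
  #4 pop 3: in={0,1,2} → {0,1,2} (was {}); enqueue [2]
  #5 pop 0: in={0,1,2} → {0,1,2} (was {0,1}); enqueue [3]
  #6 pop 1: in={0,1,2} → {0,1,2} (was {0,1}); enqueue [0]
  #7 pop 2: in={0,1,2} → {0,1,2} (no change)
  #8 pop 3: in={0,1,2} → {0,1,2} (no change)
  #9 pop 0: in={0,1,2} → {0,1,2} (no change)

Fixpoint:
  val[0] = {0,1,2}
  val[1] = {0,1,2}
  val[2] = {0,1,2}
  val[3] = {0,1,2}

9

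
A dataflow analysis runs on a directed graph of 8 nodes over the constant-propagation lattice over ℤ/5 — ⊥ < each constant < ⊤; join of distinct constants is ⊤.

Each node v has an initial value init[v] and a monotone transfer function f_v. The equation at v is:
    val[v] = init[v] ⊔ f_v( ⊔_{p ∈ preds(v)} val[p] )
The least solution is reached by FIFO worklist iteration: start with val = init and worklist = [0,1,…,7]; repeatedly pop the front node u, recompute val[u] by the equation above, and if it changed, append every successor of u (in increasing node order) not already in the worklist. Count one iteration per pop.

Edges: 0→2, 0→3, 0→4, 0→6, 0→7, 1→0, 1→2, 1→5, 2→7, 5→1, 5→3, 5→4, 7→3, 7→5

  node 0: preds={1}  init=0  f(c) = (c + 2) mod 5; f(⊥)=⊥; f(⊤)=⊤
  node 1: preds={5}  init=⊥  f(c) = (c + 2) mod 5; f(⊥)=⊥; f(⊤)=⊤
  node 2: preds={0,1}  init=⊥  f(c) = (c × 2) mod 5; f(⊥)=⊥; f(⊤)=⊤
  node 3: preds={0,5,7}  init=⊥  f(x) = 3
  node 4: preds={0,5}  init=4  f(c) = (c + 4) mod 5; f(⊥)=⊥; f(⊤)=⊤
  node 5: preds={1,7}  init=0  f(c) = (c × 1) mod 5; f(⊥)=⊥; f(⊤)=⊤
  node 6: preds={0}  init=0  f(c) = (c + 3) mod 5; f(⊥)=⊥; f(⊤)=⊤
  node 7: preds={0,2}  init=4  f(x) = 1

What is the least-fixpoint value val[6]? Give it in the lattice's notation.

⊤

Worklist (17 pops):
  #1 pop 0: in=⊥ → 0 (no change)
  #2 pop 1: in=0 → 2 (was ⊥); enqueue [0]
  #3 pop 2: in=⊤ → ⊤ (was ⊥); enqueue []
  #4 pop 3: in=⊤ → 3 (was ⊥); enqueue []
  #5 pop 4: in=0 → 4 (no change)
  #6 pop 5: in=⊤ → ⊤ (was 0); enqueue [1,3,4]
  #7 pop 6: in=0 → ⊤ (was 0); enqueue []
  #8 pop 7: in=⊤ → ⊤ (was 4); enqueue [5]
  #9 pop 0: in=2 → ⊤ (was 0); enqueue [2,6,7]
  #10 pop 1: in=⊤ → ⊤ (was 2); enqueue [0]
  #11 pop 3: in=⊤ → 3 (no change)
  #12 pop 4: in=⊤ → ⊤ (was 4); enqueue []
  #13 pop 5: in=⊤ → ⊤ (no change)
  #14 pop 2: in=⊤ → ⊤ (no change)
  #15 pop 6: in=⊤ → ⊤ (no change)
  #16 pop 7: in=⊤ → ⊤ (no change)
  #17 pop 0: in=⊤ → ⊤ (no change)

Fixpoint:
  val[0] = ⊤
  val[1] = ⊤
  val[2] = ⊤
  val[3] = 3
  val[4] = ⊤
  val[5] = ⊤
  val[6] = ⊤
  val[7] = ⊤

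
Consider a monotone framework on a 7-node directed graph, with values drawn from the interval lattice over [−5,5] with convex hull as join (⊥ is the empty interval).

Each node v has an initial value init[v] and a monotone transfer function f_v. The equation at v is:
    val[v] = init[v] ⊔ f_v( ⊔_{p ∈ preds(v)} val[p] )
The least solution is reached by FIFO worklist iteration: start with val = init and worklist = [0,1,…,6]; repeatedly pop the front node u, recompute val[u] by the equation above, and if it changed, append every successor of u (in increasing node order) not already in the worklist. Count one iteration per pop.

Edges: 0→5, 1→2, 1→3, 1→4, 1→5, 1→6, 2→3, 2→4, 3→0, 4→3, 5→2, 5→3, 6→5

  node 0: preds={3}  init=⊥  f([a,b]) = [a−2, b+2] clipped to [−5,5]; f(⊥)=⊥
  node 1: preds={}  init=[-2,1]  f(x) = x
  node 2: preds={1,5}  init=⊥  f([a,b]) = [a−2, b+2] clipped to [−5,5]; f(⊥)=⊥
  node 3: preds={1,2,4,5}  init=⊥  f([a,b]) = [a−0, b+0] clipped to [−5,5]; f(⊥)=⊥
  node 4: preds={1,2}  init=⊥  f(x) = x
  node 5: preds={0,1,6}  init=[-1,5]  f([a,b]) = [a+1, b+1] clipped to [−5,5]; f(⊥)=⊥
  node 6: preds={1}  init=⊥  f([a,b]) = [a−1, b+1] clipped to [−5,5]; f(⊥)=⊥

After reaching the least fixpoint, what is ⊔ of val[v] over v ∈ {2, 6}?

Trace (15 dequeues):
  [1] u=0 | in ⊥ | out ⊥ | ==
  [2] u=1 | in ⊥ | out [-2,1] | ==
  [3] u=2 | in [-2,5] | out [-4,5] | prev ⊥ | push {}
  [4] u=3 | in [-4,5] | out [-4,5] | prev ⊥ | push {0}
  [5] u=4 | in [-4,5] | out [-4,5] | prev ⊥ | push {3}
  [6] u=5 | in [-2,1] | out [-1,5] | ==
  [7] u=6 | in [-2,1] | out [-3,2] | prev ⊥ | push {5}
  [8] u=0 | in [-4,5] | out [-5,5] | prev ⊥ | push {}
  [9] u=3 | in [-4,5] | out [-4,5] | ==
  [10] u=5 | in [-5,5] | out [-4,5] | prev [-1,5] | push {2,3}
  [11] u=2 | in [-4,5] | out [-5,5] | prev [-4,5] | push {4}
  [12] u=3 | in [-5,5] | out [-5,5] | prev [-4,5] | push {0}
  [13] u=4 | in [-5,5] | out [-5,5] | prev [-4,5] | push {3}
  [14] u=0 | in [-5,5] | out [-5,5] | ==
  [15] u=3 | in [-5,5] | out [-5,5] | ==

Converged values:
  [0] [-5,5]
  [1] [-2,1]
  [2] [-5,5]
  [3] [-5,5]
  [4] [-5,5]
  [5] [-4,5]
  [6] [-3,2]

[-5,5]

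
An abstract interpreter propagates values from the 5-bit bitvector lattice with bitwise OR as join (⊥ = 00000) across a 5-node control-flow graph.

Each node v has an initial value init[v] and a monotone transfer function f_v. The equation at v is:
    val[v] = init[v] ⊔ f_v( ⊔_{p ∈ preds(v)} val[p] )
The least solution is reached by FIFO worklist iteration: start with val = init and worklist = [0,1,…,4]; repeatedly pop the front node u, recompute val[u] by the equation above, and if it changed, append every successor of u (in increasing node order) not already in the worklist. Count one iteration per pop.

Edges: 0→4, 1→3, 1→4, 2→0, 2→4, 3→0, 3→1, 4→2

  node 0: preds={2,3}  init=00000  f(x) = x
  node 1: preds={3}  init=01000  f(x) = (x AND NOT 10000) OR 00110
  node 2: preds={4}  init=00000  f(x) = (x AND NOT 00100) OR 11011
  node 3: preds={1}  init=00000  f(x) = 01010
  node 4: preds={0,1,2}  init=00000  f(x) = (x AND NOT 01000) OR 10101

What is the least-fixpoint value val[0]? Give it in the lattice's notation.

Trace (9 dequeues):
  [1] u=0 | in 00000 | out 00000 | ==
  [2] u=1 | in 00000 | out 01110 | prev 01000 | push {}
  [3] u=2 | in 00000 | out 11011 | prev 00000 | push {0}
  [4] u=3 | in 01110 | out 01010 | prev 00000 | push {1}
  [5] u=4 | in 11111 | out 10111 | prev 00000 | push {2}
  [6] u=0 | in 11011 | out 11011 | prev 00000 | push {4}
  [7] u=1 | in 01010 | out 01110 | ==
  [8] u=2 | in 10111 | out 11011 | ==
  [9] u=4 | in 11111 | out 10111 | ==

Converged values:
  [0] 11011
  [1] 01110
  [2] 11011
  [3] 01010
  [4] 10111

11011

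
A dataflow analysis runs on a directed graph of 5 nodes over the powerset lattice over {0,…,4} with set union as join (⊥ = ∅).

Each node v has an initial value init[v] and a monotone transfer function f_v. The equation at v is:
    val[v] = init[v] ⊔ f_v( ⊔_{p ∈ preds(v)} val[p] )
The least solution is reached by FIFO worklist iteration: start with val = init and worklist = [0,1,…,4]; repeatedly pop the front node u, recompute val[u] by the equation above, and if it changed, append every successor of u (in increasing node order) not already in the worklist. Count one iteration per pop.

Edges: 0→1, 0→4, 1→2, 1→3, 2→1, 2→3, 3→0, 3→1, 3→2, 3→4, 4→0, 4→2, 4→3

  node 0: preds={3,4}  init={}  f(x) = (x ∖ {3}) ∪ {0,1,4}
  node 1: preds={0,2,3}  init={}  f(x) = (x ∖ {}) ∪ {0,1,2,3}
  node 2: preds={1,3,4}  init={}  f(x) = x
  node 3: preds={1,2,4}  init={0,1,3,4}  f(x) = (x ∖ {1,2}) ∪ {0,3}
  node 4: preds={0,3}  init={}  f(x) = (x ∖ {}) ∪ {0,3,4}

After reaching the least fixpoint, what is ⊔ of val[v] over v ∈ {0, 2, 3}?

Worklist (9 pops):
  #1 pop 0: in={0,1,3,4} → {0,1,4} (was {}); enqueue []
  #2 pop 1: in={0,1,3,4} → {0,1,2,3,4} (was {}); enqueue []
  #3 pop 2: in={0,1,2,3,4} → {0,1,2,3,4} (was {}); enqueue [1]
  #4 pop 3: in={0,1,2,3,4} → {0,1,3,4} (no change)
  #5 pop 4: in={0,1,3,4} → {0,1,3,4} (was {}); enqueue [0,2,3]
  #6 pop 1: in={0,1,2,3,4} → {0,1,2,3,4} (no change)
  #7 pop 0: in={0,1,3,4} → {0,1,4} (no change)
  #8 pop 2: in={0,1,2,3,4} → {0,1,2,3,4} (no change)
  #9 pop 3: in={0,1,2,3,4} → {0,1,3,4} (no change)

Fixpoint:
  val[0] = {0,1,4}
  val[1] = {0,1,2,3,4}
  val[2] = {0,1,2,3,4}
  val[3] = {0,1,3,4}
  val[4] = {0,1,3,4}

{0,1,2,3,4}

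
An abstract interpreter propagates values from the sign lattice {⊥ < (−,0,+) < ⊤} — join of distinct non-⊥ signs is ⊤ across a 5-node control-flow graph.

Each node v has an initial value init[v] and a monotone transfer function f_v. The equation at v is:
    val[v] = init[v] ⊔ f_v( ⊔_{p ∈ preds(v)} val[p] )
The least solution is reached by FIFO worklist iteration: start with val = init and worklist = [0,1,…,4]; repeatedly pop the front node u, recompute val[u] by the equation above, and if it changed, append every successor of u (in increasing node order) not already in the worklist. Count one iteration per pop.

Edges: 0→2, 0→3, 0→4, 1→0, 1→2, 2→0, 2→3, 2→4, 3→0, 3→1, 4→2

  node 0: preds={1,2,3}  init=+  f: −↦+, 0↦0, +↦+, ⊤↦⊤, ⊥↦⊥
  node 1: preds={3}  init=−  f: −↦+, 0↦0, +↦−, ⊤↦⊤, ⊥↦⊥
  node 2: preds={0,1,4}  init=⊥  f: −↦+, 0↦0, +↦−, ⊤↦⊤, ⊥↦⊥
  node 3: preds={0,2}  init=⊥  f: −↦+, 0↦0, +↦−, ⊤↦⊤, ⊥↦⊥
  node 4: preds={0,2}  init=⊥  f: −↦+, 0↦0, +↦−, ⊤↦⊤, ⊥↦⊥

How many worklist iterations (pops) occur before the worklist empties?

Worklist (11 pops):
  #1 pop 0: in=− → + (no change)
  #2 pop 1: in=⊥ → − (no change)
  #3 pop 2: in=⊤ → ⊤ (was ⊥); enqueue [0]
  #4 pop 3: in=⊤ → ⊤ (was ⊥); enqueue [1]
  #5 pop 4: in=⊤ → ⊤ (was ⊥); enqueue [2]
  #6 pop 0: in=⊤ → ⊤ (was +); enqueue [3,4]
  #7 pop 1: in=⊤ → ⊤ (was −); enqueue [0]
  #8 pop 2: in=⊤ → ⊤ (no change)
  #9 pop 3: in=⊤ → ⊤ (no change)
  #10 pop 4: in=⊤ → ⊤ (no change)
  #11 pop 0: in=⊤ → ⊤ (no change)

Fixpoint:
  val[0] = ⊤
  val[1] = ⊤
  val[2] = ⊤
  val[3] = ⊤
  val[4] = ⊤

11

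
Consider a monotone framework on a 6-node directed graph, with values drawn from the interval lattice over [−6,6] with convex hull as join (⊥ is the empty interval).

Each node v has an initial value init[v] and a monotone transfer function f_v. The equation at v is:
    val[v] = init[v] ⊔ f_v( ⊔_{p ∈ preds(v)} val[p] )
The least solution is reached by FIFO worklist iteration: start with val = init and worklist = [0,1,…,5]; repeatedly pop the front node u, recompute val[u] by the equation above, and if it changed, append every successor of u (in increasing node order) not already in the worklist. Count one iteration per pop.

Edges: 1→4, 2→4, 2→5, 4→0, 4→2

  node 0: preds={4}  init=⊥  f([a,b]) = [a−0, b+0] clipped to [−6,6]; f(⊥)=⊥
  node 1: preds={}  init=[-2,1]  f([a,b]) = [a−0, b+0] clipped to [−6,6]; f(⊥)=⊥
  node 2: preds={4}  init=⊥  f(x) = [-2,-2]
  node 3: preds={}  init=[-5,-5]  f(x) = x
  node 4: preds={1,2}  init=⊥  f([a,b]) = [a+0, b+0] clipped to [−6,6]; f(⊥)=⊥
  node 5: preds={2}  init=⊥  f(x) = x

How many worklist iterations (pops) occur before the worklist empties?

8

Trace (8 dequeues):
  [1] u=0 | in ⊥ | out ⊥ | ==
  [2] u=1 | in ⊥ | out [-2,1] | ==
  [3] u=2 | in ⊥ | out [-2,-2] | prev ⊥ | push {}
  [4] u=3 | in ⊥ | out [-5,-5] | ==
  [5] u=4 | in [-2,1] | out [-2,1] | prev ⊥ | push {0,2}
  [6] u=5 | in [-2,-2] | out [-2,-2] | prev ⊥ | push {}
  [7] u=0 | in [-2,1] | out [-2,1] | prev ⊥ | push {}
  [8] u=2 | in [-2,1] | out [-2,-2] | ==

Converged values:
  [0] [-2,1]
  [1] [-2,1]
  [2] [-2,-2]
  [3] [-5,-5]
  [4] [-2,1]
  [5] [-2,-2]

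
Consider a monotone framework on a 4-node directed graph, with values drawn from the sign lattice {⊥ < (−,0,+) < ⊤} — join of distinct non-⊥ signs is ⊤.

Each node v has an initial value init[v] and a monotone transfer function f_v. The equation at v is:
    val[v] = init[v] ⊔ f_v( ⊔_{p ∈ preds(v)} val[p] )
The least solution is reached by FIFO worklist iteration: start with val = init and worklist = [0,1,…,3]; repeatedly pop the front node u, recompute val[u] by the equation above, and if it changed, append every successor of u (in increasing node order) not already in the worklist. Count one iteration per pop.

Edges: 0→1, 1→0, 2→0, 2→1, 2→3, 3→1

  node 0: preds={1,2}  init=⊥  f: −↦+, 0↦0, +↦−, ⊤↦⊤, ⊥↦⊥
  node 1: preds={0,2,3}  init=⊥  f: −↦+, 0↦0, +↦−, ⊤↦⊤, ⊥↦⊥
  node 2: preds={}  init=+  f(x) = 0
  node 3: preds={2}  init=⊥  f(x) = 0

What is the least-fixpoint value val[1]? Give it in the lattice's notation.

⊤

Trace (6 dequeues):
  [1] u=0 | in + | out − | prev ⊥ | push {}
  [2] u=1 | in ⊤ | out ⊤ | prev ⊥ | push {0}
  [3] u=2 | in ⊥ | out ⊤ | prev + | push {1}
  [4] u=3 | in ⊤ | out 0 | prev ⊥ | push {}
  [5] u=0 | in ⊤ | out ⊤ | prev − | push {}
  [6] u=1 | in ⊤ | out ⊤ | ==

Converged values:
  [0] ⊤
  [1] ⊤
  [2] ⊤
  [3] 0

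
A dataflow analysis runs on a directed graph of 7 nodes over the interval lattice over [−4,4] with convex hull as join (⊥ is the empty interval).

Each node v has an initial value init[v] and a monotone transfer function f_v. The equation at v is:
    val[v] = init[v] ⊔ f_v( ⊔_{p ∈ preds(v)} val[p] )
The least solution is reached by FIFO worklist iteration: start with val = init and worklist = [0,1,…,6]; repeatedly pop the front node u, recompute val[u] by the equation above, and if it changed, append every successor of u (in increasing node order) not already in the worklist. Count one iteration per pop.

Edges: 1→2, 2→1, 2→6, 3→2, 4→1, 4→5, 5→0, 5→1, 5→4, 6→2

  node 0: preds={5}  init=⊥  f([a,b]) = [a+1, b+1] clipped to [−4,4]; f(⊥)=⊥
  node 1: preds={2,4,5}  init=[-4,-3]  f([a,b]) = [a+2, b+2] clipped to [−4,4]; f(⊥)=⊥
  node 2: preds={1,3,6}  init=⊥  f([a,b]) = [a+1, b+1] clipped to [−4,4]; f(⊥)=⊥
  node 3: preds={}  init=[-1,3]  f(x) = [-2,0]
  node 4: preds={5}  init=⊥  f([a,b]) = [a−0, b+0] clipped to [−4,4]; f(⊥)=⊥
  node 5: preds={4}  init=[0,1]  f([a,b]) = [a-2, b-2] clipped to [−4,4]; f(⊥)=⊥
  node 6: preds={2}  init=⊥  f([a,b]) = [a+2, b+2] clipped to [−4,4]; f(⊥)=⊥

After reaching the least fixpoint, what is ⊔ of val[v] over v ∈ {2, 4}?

[-4,4]

Iteration log — 18 steps:
  step 1. node 0  ⊔preds=[0,1]  new=[1,2]  old=⊥  +wl: 
  step 2. node 1  ⊔preds=[0,1]  new=[-4,3]  old=[-4,-3]  +wl: 
  step 3. node 2  ⊔preds=[-4,3]  new=[-3,4]  old=⊥  +wl: 1
  step 4. node 3  ⊔preds=⊥  new=[-2,3]  old=[-1,3]  +wl: 2
  step 5. node 4  ⊔preds=[0,1]  new=[0,1]  old=⊥  +wl: 
  step 6. node 5  ⊔preds=[0,1]  new=[-2,1]  old=[0,1]  +wl: 0,4
  step 7. node 6  ⊔preds=[-3,4]  new=[-1,4]  old=⊥  +wl: 
  step 8. node 1  ⊔preds=[-3,4]  new=[-4,4]  old=[-4,3]  +wl: 
  step 9. node 2  ⊔preds=[-4,4]  new=[-3,4]  stable
  step 10. node 0  ⊔preds=[-2,1]  new=[-1,2]  old=[1,2]  +wl: 
  step 11. node 4  ⊔preds=[-2,1]  new=[-2,1]  old=[0,1]  +wl: 1,5
  step 12. node 1  ⊔preds=[-3,4]  new=[-4,4]  stable
  step 13. node 5  ⊔preds=[-2,1]  new=[-4,1]  old=[-2,1]  +wl: 0,1,4
  step 14. node 0  ⊔preds=[-4,1]  new=[-3,2]  old=[-1,2]  +wl: 
  step 15. node 1  ⊔preds=[-4,4]  new=[-4,4]  stable
  step 16. node 4  ⊔preds=[-4,1]  new=[-4,1]  old=[-2,1]  +wl: 1,5
  step 17. node 1  ⊔preds=[-4,4]  new=[-4,4]  stable
  step 18. node 5  ⊔preds=[-4,1]  new=[-4,1]  stable

Least fixpoint reached:
  node 0: [-3,2]
  node 1: [-4,4]
  node 2: [-3,4]
  node 3: [-2,3]
  node 4: [-4,1]
  node 5: [-4,1]
  node 6: [-1,4]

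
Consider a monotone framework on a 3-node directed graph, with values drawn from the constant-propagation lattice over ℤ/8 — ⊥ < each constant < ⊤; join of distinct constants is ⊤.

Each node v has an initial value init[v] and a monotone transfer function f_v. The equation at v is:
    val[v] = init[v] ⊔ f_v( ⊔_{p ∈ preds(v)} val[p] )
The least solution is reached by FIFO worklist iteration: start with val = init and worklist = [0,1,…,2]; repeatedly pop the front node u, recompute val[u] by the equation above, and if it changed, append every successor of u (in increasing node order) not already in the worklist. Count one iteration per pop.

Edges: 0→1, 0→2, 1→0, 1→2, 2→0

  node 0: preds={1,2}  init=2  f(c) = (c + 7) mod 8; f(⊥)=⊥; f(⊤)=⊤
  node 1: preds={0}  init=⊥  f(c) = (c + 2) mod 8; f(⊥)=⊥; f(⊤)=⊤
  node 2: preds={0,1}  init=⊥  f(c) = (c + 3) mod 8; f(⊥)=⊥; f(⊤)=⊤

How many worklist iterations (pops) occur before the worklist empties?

7

Iteration log — 7 steps:
  step 1. node 0  ⊔preds=⊥  new=2  stable
  step 2. node 1  ⊔preds=2  new=4  old=⊥  +wl: 0
  step 3. node 2  ⊔preds=⊤  new=⊤  old=⊥  +wl: 
  step 4. node 0  ⊔preds=⊤  new=⊤  old=2  +wl: 1,2
  step 5. node 1  ⊔preds=⊤  new=⊤  old=4  +wl: 0
  step 6. node 2  ⊔preds=⊤  new=⊤  stable
  step 7. node 0  ⊔preds=⊤  new=⊤  stable

Least fixpoint reached:
  node 0: ⊤
  node 1: ⊤
  node 2: ⊤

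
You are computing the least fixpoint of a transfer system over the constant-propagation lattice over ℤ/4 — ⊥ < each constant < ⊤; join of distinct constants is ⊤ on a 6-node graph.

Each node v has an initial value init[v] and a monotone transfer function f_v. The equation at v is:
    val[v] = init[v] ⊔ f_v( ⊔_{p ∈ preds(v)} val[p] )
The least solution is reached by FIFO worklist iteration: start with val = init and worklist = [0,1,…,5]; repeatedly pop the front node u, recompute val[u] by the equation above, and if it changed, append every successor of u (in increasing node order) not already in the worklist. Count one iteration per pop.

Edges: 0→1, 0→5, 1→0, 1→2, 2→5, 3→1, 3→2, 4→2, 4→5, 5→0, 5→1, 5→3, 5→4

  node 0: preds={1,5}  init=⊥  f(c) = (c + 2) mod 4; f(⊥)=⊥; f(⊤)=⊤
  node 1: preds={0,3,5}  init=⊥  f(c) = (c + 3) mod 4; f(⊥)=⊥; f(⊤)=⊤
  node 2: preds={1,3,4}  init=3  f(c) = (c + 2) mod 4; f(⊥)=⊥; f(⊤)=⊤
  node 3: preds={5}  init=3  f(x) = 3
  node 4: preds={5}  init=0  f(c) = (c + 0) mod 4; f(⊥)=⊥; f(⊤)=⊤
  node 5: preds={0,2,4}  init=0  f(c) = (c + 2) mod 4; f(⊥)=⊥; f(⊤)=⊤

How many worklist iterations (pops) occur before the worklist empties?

12

Worklist (12 pops):
  #1 pop 0: in=0 → 2 (was ⊥); enqueue []
  #2 pop 1: in=⊤ → ⊤ (was ⊥); enqueue [0]
  #3 pop 2: in=⊤ → ⊤ (was 3); enqueue []
  #4 pop 3: in=0 → 3 (no change)
  #5 pop 4: in=0 → 0 (no change)
  #6 pop 5: in=⊤ → ⊤ (was 0); enqueue [1,3,4]
  #7 pop 0: in=⊤ → ⊤ (was 2); enqueue [5]
  #8 pop 1: in=⊤ → ⊤ (no change)
  #9 pop 3: in=⊤ → 3 (no change)
  #10 pop 4: in=⊤ → ⊤ (was 0); enqueue [2]
  #11 pop 5: in=⊤ → ⊤ (no change)
  #12 pop 2: in=⊤ → ⊤ (no change)

Fixpoint:
  val[0] = ⊤
  val[1] = ⊤
  val[2] = ⊤
  val[3] = 3
  val[4] = ⊤
  val[5] = ⊤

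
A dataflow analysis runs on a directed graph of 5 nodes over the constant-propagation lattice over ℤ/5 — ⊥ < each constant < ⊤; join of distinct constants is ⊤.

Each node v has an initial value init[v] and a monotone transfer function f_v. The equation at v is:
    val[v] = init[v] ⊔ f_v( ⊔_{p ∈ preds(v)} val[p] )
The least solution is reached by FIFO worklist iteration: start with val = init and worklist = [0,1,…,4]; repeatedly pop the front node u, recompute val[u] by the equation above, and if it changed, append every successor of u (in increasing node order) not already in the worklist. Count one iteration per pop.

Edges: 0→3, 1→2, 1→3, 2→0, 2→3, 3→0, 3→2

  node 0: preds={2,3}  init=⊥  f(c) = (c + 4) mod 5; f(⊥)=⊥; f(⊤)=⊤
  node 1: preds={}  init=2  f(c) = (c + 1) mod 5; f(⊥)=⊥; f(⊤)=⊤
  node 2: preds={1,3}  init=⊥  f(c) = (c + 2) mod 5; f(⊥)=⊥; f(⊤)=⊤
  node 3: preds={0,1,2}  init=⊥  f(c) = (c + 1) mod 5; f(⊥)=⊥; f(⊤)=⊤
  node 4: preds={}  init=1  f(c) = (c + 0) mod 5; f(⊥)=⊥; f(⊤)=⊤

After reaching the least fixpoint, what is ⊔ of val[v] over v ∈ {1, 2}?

Worklist (9 pops):
  #1 pop 0: in=⊥ → ⊥ (no change)
  #2 pop 1: in=⊥ → 2 (no change)
  #3 pop 2: in=2 → 4 (was ⊥); enqueue [0]
  #4 pop 3: in=⊤ → ⊤ (was ⊥); enqueue [2]
  #5 pop 4: in=⊥ → 1 (no change)
  #6 pop 0: in=⊤ → ⊤ (was ⊥); enqueue [3]
  #7 pop 2: in=⊤ → ⊤ (was 4); enqueue [0]
  #8 pop 3: in=⊤ → ⊤ (no change)
  #9 pop 0: in=⊤ → ⊤ (no change)

Fixpoint:
  val[0] = ⊤
  val[1] = 2
  val[2] = ⊤
  val[3] = ⊤
  val[4] = 1

⊤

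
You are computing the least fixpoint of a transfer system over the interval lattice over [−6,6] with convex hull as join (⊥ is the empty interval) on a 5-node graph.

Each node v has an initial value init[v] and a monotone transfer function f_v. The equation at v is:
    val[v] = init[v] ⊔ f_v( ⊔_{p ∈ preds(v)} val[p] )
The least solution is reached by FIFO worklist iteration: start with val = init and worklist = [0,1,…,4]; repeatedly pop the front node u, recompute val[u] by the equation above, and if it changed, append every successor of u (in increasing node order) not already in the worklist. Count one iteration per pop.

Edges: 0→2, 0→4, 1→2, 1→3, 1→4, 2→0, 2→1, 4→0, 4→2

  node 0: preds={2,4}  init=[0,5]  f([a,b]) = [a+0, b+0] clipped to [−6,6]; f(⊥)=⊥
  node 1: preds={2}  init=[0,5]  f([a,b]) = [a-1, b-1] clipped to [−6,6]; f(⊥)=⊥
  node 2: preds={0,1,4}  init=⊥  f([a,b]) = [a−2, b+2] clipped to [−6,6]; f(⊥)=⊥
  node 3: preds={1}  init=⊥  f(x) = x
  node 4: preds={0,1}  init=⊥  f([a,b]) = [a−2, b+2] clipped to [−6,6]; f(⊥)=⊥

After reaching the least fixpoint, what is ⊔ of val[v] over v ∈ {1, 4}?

[-6,6]

Worklist (19 pops):
  #1 pop 0: in=⊥ → [0,5] (no change)
  #2 pop 1: in=⊥ → [0,5] (no change)
  #3 pop 2: in=[0,5] → [-2,6] (was ⊥); enqueue [0,1]
  #4 pop 3: in=[0,5] → [0,5] (was ⊥); enqueue []
  #5 pop 4: in=[0,5] → [-2,6] (was ⊥); enqueue [2]
  #6 pop 0: in=[-2,6] → [-2,6] (was [0,5]); enqueue [4]
  #7 pop 1: in=[-2,6] → [-3,5] (was [0,5]); enqueue [3]
  #8 pop 2: in=[-3,6] → [-5,6] (was [-2,6]); enqueue [0,1]
  #9 pop 4: in=[-3,6] → [-5,6] (was [-2,6]); enqueue [2]
  #10 pop 3: in=[-3,5] → [-3,5] (was [0,5]); enqueue []
  #11 pop 0: in=[-5,6] → [-5,6] (was [-2,6]); enqueue [4]
  #12 pop 1: in=[-5,6] → [-6,5] (was [-3,5]); enqueue [3]
  #13 pop 2: in=[-6,6] → [-6,6] (was [-5,6]); enqueue [0,1]
  #14 pop 4: in=[-6,6] → [-6,6] (was [-5,6]); enqueue [2]
  #15 pop 3: in=[-6,5] → [-6,5] (was [-3,5]); enqueue []
  #16 pop 0: in=[-6,6] → [-6,6] (was [-5,6]); enqueue [4]
  #17 pop 1: in=[-6,6] → [-6,5] (no change)
  #18 pop 2: in=[-6,6] → [-6,6] (no change)
  #19 pop 4: in=[-6,6] → [-6,6] (no change)

Fixpoint:
  val[0] = [-6,6]
  val[1] = [-6,5]
  val[2] = [-6,6]
  val[3] = [-6,5]
  val[4] = [-6,6]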